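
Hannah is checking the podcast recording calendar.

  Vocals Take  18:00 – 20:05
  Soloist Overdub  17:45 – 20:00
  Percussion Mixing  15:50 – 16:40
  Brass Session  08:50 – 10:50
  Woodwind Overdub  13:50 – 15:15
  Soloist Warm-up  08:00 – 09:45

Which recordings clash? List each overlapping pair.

Brass Session & Soloist Warm-up, Soloist Overdub & Vocals Take

Check each pair: they overlap iff neither finishes before the other starts.
Sorted by start: Soloist Warm-up, Brass Session, Woodwind Overdub, Percussion Mixing, Soloist Overdub, Vocals Take.
Brass Session starts before Soloist Warm-up ends → Soloist Warm-up and Brass Session overlap.
Woodwind Overdub starts after Soloist Warm-up ends, so nothing later overlaps Soloist Warm-up either.
Woodwind Overdub starts after Brass Session ends, so nothing later overlaps Brass Session either.
Percussion Mixing starts after Woodwind Overdub ends, so nothing later overlaps Woodwind Overdub either.
Soloist Overdub starts after Percussion Mixing ends, so nothing later overlaps Percussion Mixing either.
Vocals Take starts before Soloist Overdub ends → Soloist Overdub and Vocals Take overlap.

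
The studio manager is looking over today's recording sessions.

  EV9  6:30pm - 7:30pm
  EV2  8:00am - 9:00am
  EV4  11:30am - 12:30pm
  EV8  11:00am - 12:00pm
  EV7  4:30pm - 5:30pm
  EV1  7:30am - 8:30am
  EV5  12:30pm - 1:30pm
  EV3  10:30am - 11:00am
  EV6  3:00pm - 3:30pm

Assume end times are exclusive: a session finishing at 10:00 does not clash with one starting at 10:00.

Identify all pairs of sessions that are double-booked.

Sorted by start: EV1, EV2, EV3, EV8, EV4, EV5, EV6, EV7, EV9.
EV2 starts before EV1 ends → EV1 and EV2 overlap.
EV3 starts after EV1 ends, so EV1 has no further overlaps.
EV3 starts after EV2 ends, so EV2 has no further overlaps.
EV8 starts exactly when EV3 ends (back-to-back, no overlap), so EV3 has no further overlaps.
EV4 starts before EV8 ends → EV8 and EV4 overlap.
EV5 starts after EV8 ends, so EV8 has no further overlaps.
EV5 starts exactly when EV4 ends (back-to-back, no overlap), so EV4 has no further overlaps.
EV6 starts after EV5 ends, so EV5 has no further overlaps.
EV7 starts after EV6 ends, so EV6 has no further overlaps.
EV9 starts after EV7 ends.

EV1 & EV2, EV4 & EV8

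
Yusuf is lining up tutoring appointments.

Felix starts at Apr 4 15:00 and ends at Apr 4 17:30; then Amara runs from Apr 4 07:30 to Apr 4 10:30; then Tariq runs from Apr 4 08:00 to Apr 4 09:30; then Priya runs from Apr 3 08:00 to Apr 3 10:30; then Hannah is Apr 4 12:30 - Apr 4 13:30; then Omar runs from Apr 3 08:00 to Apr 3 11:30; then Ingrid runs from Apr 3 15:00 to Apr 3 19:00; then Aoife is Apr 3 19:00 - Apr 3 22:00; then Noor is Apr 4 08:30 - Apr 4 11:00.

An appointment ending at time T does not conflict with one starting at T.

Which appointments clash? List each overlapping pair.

Sorted by start: Omar, Priya, Ingrid, Aoife, Amara, Tariq, Noor, Hannah, Felix.
Priya starts before Omar ends → Omar and Priya overlap.
Ingrid starts after Omar ends — done with Omar.
Ingrid starts after Priya ends — done with Priya.
Aoife starts exactly when Ingrid ends (back-to-back, no overlap) — done with Ingrid.
Amara starts after Aoife ends — done with Aoife.
Tariq starts before Amara ends → Amara and Tariq overlap.
Noor starts before Amara ends → Amara and Noor overlap.
Hannah starts after Amara ends — done with Amara.
Noor starts before Tariq ends → Tariq and Noor overlap.
Hannah starts after Tariq ends — done with Tariq.
Hannah starts after Noor ends — done with Noor.
Felix starts after Hannah ends.

Amara & Noor, Amara & Tariq, Noor & Tariq, Omar & Priya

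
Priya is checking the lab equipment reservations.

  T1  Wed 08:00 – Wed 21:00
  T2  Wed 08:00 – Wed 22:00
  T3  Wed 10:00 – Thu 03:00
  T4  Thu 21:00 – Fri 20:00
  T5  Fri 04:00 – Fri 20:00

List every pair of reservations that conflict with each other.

T1 & T2, T1 & T3, T2 & T3, T4 & T5

Sorted by start: T1, T2, T3, T4, T5.
T2 starts before T1 ends → T1 and T2 overlap.
T3 starts before T1 ends → T1 and T3 overlap.
T4 starts after T1 ends; T1 is clear from here.
T3 starts before T2 ends → T2 and T3 overlap.
T4 starts after T2 ends; T2 is clear from here.
T4 starts after T3 ends; T3 is clear from here.
T5 starts before T4 ends → T4 and T5 overlap.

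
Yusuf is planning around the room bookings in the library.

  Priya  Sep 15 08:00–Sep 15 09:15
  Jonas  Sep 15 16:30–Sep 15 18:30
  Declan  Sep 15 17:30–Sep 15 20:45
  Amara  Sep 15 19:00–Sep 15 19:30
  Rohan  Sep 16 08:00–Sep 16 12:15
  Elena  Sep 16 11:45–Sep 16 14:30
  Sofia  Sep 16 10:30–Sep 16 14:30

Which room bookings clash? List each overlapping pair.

Amara & Declan, Declan & Jonas, Elena & Rohan, Elena & Sofia, Rohan & Sofia

Two intervals overlap when each starts before the other ends.
Sorted by start: Priya, Jonas, Declan, Amara, Rohan, Sofia, Elena.
Jonas starts after Priya ends; Priya is clear from here.
Declan starts before Jonas ends → Jonas and Declan overlap.
Amara starts after Jonas ends; Jonas is clear from here.
Amara starts before Declan ends → Declan and Amara overlap.
Rohan starts after Declan ends; Declan is clear from here.
Rohan starts after Amara ends; Amara is clear from here.
Sofia starts before Rohan ends → Rohan and Sofia overlap.
Elena starts before Rohan ends → Rohan and Elena overlap.
Elena starts before Sofia ends → Sofia and Elena overlap.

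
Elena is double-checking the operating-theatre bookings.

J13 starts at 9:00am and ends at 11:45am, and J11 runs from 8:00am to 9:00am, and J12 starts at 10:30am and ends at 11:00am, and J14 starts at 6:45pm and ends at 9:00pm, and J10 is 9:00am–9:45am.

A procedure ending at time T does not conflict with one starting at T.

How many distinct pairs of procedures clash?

2

Two intervals overlap when each starts before the other ends.
Sorted by start: J11, J10, J13, J12, J14.
J10 starts exactly when J11 ends (back-to-back, no overlap), so nothing later overlaps J11 either.
J13 starts before J10 ends → J10 and J13 overlap.
J12 starts after J10 ends, so nothing later overlaps J10 either.
J12 starts before J13 ends → J13 and J12 overlap.
J14 starts after J13 ends.
J14 starts after J12 ends.
Overlapping pairs: J10 & J13, J12 & J13 — 2 in total.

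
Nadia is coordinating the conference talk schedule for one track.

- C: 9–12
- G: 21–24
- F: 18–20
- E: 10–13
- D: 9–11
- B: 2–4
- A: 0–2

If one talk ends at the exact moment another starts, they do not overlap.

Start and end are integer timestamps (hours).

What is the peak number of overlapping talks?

3

Sort all start/end points and keep a running count:
0 start A → 1
2 end A → 0
2 start B → 1
4 end B → 0
9 start C → 1
9 start D → 2
10 start E → 3
11 end D → 2
12 end C → 1
13 end E → 0
18 start F → 1
20 end F → 0
21 start G → 1
24 end G → 0
Peak is 3, at 10 (C, D, E).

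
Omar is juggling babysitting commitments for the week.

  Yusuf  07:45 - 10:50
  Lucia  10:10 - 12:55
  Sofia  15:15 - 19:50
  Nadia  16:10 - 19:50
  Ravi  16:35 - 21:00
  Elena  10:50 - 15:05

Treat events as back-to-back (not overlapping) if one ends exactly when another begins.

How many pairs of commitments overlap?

Sorted by start: Yusuf, Lucia, Elena, Sofia, Nadia, Ravi.
Lucia starts before Yusuf ends → Yusuf and Lucia overlap.
Elena starts exactly when Yusuf ends (back-to-back, no overlap) — done with Yusuf.
Elena starts before Lucia ends → Lucia and Elena overlap.
Sofia starts after Lucia ends — done with Lucia.
Sofia starts after Elena ends — done with Elena.
Nadia starts before Sofia ends → Sofia and Nadia overlap.
Ravi starts before Sofia ends → Sofia and Ravi overlap.
Ravi starts before Nadia ends → Nadia and Ravi overlap.
Overlapping pairs: Elena & Lucia, Lucia & Yusuf, Nadia & Ravi, Nadia & Sofia, Ravi & Sofia — 5 in total.

5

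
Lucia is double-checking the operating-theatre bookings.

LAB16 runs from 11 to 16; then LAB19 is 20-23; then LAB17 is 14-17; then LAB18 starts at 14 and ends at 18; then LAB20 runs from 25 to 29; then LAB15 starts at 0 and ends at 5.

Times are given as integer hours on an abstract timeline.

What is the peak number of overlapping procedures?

Sort all start/end points and keep a running count:
0 start LAB15 → 1
5 end LAB15 → 0
11 start LAB16 → 1
14 start LAB17 → 2
14 start LAB18 → 3
16 end LAB16 → 2
17 end LAB17 → 1
18 end LAB18 → 0
20 start LAB19 → 1
23 end LAB19 → 0
25 start LAB20 → 1
29 end LAB20 → 0
Peak is 3, at 14 (LAB16, LAB17, LAB18).

3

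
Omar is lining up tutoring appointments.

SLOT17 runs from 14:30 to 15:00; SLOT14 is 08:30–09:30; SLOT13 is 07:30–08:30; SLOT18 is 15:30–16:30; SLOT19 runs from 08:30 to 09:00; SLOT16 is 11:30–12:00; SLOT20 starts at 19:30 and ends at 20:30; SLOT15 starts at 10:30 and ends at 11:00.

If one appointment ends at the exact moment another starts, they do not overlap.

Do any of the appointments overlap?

Yes

Two intervals overlap when each starts before the other ends.
Sorted by start: SLOT13, SLOT14, SLOT19, SLOT15, SLOT16, SLOT17, SLOT18, SLOT20.
SLOT14 starts exactly when SLOT13 ends (back-to-back, no overlap), so nothing later overlaps SLOT13 either.
SLOT19 starts before SLOT14 ends → SLOT14 and SLOT19 overlap.
That's a conflict, so the schedule is not conflict-free.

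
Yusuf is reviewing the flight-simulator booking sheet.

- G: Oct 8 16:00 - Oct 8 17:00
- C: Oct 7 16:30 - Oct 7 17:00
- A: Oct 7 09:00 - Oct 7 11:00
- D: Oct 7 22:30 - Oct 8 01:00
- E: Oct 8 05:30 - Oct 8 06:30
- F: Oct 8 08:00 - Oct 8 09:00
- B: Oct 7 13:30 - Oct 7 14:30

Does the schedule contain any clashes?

Two intervals overlap when each starts before the other ends.
Sorted by start: A, B, C, D, E, F, G.
B starts after A ends, so nothing later overlaps A either.
C starts after B ends, so nothing later overlaps B either.
D starts after C ends, so nothing later overlaps C either.
E starts after D ends, so nothing later overlaps D either.
F starts after E ends, so nothing later overlaps E either.
G starts after F ends.
Every pair is clear; the schedule has no overlaps.

No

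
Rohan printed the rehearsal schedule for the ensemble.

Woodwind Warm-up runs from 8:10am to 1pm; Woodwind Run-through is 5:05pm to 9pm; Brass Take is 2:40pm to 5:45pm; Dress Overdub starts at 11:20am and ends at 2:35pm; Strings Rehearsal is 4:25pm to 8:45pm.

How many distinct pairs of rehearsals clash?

4

Check each pair: they overlap iff neither finishes before the other starts.
Sorted by start: Woodwind Warm-up, Dress Overdub, Brass Take, Strings Rehearsal, Woodwind Run-through.
Dress Overdub starts before Woodwind Warm-up ends → Woodwind Warm-up and Dress Overdub overlap.
Brass Take starts after Woodwind Warm-up ends — done with Woodwind Warm-up.
Brass Take starts after Dress Overdub ends — done with Dress Overdub.
Strings Rehearsal starts before Brass Take ends → Brass Take and Strings Rehearsal overlap.
Woodwind Run-through starts before Brass Take ends → Brass Take and Woodwind Run-through overlap.
Woodwind Run-through starts before Strings Rehearsal ends → Strings Rehearsal and Woodwind Run-through overlap.
Overlapping pairs: Brass Take & Strings Rehearsal, Brass Take & Woodwind Run-through, Dress Overdub & Woodwind Warm-up, Strings Rehearsal & Woodwind Run-through — 4 in total.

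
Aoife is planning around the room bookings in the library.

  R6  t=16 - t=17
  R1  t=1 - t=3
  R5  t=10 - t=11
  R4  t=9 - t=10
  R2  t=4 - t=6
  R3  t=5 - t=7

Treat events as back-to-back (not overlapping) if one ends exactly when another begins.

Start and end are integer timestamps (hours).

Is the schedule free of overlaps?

Sorted by start: R1, R2, R3, R4, R5, R6.
R2 starts after R1 ends, so R1 has no further overlaps.
R3 starts before R2 ends → R2 and R3 overlap.
That's a conflict, so the schedule is not conflict-free.

No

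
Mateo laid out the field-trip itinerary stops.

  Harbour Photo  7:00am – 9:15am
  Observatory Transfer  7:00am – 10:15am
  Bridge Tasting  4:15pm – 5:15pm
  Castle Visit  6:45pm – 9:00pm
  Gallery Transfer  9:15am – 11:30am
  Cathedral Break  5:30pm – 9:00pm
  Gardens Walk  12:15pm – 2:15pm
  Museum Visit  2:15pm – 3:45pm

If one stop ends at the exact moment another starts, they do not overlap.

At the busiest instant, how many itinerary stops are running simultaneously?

2

Sweep the timeline, counting +1 at each start and −1 at each end (ends before starts at a tie):
7:00am start Harbour Photo → 1
7:00am start Observatory Transfer → 2
9:15am end Harbour Photo → 1
9:15am start Gallery Transfer → 2
10:15am end Observatory Transfer → 1
11:30am end Gallery Transfer → 0
12:15pm start Gardens Walk → 1
2:15pm end Gardens Walk → 0
2:15pm start Museum Visit → 1
3:45pm end Museum Visit → 0
4:15pm start Bridge Tasting → 1
5:15pm end Bridge Tasting → 0
5:30pm start Cathedral Break → 1
6:45pm start Castle Visit → 2
9:00pm end Castle Visit → 1
9:00pm end Cathedral Break → 0
Peak is 2, at 7:00am (Harbour Photo, Observatory Transfer).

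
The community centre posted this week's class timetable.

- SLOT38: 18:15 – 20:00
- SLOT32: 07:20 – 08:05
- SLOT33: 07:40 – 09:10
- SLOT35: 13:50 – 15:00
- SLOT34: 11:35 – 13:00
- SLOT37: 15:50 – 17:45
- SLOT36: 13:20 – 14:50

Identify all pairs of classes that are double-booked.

SLOT32 & SLOT33, SLOT35 & SLOT36

Check each pair: they overlap iff neither finishes before the other starts.
Sorted by start: SLOT32, SLOT33, SLOT34, SLOT36, SLOT35, SLOT37, SLOT38.
SLOT33 starts before SLOT32 ends → SLOT32 and SLOT33 overlap.
SLOT34 starts after SLOT32 ends, so nothing later overlaps SLOT32 either.
SLOT34 starts after SLOT33 ends, so nothing later overlaps SLOT33 either.
SLOT36 starts after SLOT34 ends, so nothing later overlaps SLOT34 either.
SLOT35 starts before SLOT36 ends → SLOT36 and SLOT35 overlap.
SLOT37 starts after SLOT36 ends, so nothing later overlaps SLOT36 either.
SLOT37 starts after SLOT35 ends, so nothing later overlaps SLOT35 either.
SLOT38 starts after SLOT37 ends.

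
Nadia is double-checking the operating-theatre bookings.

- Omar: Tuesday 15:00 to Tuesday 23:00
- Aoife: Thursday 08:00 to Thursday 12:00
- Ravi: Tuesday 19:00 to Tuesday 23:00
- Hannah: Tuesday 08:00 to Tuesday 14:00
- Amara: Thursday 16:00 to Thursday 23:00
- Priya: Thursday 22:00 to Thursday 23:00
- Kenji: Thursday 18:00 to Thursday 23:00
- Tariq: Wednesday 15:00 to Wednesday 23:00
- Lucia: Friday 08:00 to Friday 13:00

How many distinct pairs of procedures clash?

4

Sorted by start: Hannah, Omar, Ravi, Tariq, Aoife, Amara, Kenji, Priya, Lucia.
Omar starts after Hannah ends, so nothing later overlaps Hannah either.
Ravi starts before Omar ends → Omar and Ravi overlap.
Tariq starts after Omar ends, so nothing later overlaps Omar either.
Tariq starts after Ravi ends, so nothing later overlaps Ravi either.
Aoife starts after Tariq ends, so nothing later overlaps Tariq either.
Amara starts after Aoife ends, so nothing later overlaps Aoife either.
Kenji starts before Amara ends → Amara and Kenji overlap.
Priya starts before Amara ends → Amara and Priya overlap.
Lucia starts after Amara ends.
Priya starts before Kenji ends → Kenji and Priya overlap.
Lucia starts after Kenji ends.
Lucia starts after Priya ends.
Overlapping pairs: Amara & Kenji, Amara & Priya, Kenji & Priya, Omar & Ravi — 4 in total.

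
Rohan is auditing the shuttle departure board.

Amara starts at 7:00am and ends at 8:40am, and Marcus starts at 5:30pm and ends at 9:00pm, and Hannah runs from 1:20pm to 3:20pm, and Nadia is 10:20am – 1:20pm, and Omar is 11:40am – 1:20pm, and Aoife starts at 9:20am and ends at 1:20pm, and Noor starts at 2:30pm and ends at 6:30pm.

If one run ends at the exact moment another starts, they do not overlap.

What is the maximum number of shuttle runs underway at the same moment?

Sweep the timeline, counting +1 at each start and −1 at each end (ends before starts at a tie):
7:00am start Amara → 1
8:40am end Amara → 0
9:20am start Aoife → 1
10:20am start Nadia → 2
11:40am start Omar → 3
1:20pm end Aoife → 2
1:20pm end Nadia → 1
1:20pm end Omar → 0
1:20pm start Hannah → 1
2:30pm start Noor → 2
3:20pm end Hannah → 1
5:30pm start Marcus → 2
6:30pm end Noor → 1
9:00pm end Marcus → 0
Peak is 3, at 11:40am (Aoife, Nadia, Omar).

3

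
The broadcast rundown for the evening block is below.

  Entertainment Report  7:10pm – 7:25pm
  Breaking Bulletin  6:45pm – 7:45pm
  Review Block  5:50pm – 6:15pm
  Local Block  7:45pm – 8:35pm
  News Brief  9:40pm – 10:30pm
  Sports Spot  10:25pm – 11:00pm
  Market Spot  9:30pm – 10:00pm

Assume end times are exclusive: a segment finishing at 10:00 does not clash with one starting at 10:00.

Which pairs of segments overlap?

Check each pair: they overlap iff neither finishes before the other starts.
Sorted by start: Review Block, Breaking Bulletin, Entertainment Report, Local Block, Market Spot, News Brief, Sports Spot.
Breaking Bulletin starts after Review Block ends, so nothing later overlaps Review Block either.
Entertainment Report starts before Breaking Bulletin ends → Breaking Bulletin and Entertainment Report overlap.
Local Block starts exactly when Breaking Bulletin ends (back-to-back, no overlap), so nothing later overlaps Breaking Bulletin either.
Local Block starts after Entertainment Report ends, so nothing later overlaps Entertainment Report either.
Market Spot starts after Local Block ends, so nothing later overlaps Local Block either.
News Brief starts before Market Spot ends → Market Spot and News Brief overlap.
Sports Spot starts after Market Spot ends.
Sports Spot starts before News Brief ends → News Brief and Sports Spot overlap.

Breaking Bulletin & Entertainment Report, Market Spot & News Brief, News Brief & Sports Spot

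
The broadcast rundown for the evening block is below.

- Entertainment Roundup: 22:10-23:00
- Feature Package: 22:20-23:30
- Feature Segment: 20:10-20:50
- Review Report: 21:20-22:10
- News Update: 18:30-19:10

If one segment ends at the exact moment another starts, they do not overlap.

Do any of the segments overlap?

Yes

Check each pair: they overlap iff neither finishes before the other starts.
Sorted by start: News Update, Feature Segment, Review Report, Entertainment Roundup, Feature Package.
Feature Segment starts after News Update ends, so nothing later overlaps News Update either.
Review Report starts after Feature Segment ends, so nothing later overlaps Feature Segment either.
Entertainment Roundup starts exactly when Review Report ends (back-to-back, no overlap), so nothing later overlaps Review Report either.
Feature Package starts before Entertainment Roundup ends → Entertainment Roundup and Feature Package overlap.
That's a conflict, so the schedule is not conflict-free.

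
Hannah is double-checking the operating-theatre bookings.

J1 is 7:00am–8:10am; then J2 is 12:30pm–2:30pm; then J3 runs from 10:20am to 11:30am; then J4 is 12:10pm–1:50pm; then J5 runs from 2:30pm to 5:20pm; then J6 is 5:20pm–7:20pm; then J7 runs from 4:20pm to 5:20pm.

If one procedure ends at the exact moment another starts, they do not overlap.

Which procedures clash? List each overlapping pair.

J2 & J4, J5 & J7

Sorted by start: J1, J3, J4, J2, J5, J7, J6.
J3 starts after J1 ends, so J1 has no further overlaps.
J4 starts after J3 ends, so J3 has no further overlaps.
J2 starts before J4 ends → J4 and J2 overlap.
J5 starts after J4 ends, so J4 has no further overlaps.
J5 starts exactly when J2 ends (back-to-back, no overlap), so J2 has no further overlaps.
J7 starts before J5 ends → J5 and J7 overlap.
J6 starts exactly when J5 ends (back-to-back, no overlap).
J6 starts exactly when J7 ends (back-to-back, no overlap).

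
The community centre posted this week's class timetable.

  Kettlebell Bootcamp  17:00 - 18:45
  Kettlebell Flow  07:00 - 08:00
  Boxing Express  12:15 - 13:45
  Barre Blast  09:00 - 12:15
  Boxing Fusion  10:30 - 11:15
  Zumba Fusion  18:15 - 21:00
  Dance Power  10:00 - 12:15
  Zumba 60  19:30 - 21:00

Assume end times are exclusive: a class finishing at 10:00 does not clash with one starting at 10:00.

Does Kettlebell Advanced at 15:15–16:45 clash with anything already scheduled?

No — it doesn't clash with anything

Kettlebell Flow: ends 08:00 at or before Kettlebell Advanced starts 15:15 → clear.
Barre Blast: ends 12:15 at or before Kettlebell Advanced starts 15:15 → clear.
Dance Power: ends 12:15 at or before Kettlebell Advanced starts 15:15 → clear.
Boxing Fusion: ends 11:15 at or before Kettlebell Advanced starts 15:15 → clear.
Boxing Express: ends 13:45 at or before Kettlebell Advanced starts 15:15 → clear.
Kettlebell Bootcamp: starts 17:00 at or after Kettlebell Advanced ends 16:45 → clear.
Zumba Fusion: starts 18:15 at or after Kettlebell Advanced ends 16:45 → clear.
Zumba 60: starts 19:30 at or after Kettlebell Advanced ends 16:45 → clear.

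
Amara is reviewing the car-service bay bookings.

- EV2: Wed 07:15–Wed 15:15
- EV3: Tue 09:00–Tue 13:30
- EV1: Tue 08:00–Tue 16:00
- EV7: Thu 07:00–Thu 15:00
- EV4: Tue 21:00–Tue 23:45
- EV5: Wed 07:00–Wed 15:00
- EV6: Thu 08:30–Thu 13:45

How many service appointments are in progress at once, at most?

2

Sweep the timeline, counting +1 at each start and −1 at each end (ends before starts at a tie):
Tue 08:00 start EV1 → 1
Tue 09:00 start EV3 → 2
Tue 13:30 end EV3 → 1
Tue 16:00 end EV1 → 0
Tue 21:00 start EV4 → 1
Tue 23:45 end EV4 → 0
Wed 07:00 start EV5 → 1
Wed 07:15 start EV2 → 2
Wed 15:00 end EV5 → 1
Wed 15:15 end EV2 → 0
Thu 07:00 start EV7 → 1
Thu 08:30 start EV6 → 2
Thu 13:45 end EV6 → 1
Thu 15:00 end EV7 → 0
Peak is 2, at Tue 09:00 (EV1, EV3).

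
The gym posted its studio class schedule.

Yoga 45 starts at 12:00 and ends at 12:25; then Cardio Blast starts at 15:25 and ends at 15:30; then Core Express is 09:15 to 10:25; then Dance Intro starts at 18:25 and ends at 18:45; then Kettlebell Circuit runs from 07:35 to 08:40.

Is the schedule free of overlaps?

Sorted by start: Kettlebell Circuit, Core Express, Yoga 45, Cardio Blast, Dance Intro.
Core Express starts after Kettlebell Circuit ends; Kettlebell Circuit is clear from here.
Yoga 45 starts after Core Express ends; Core Express is clear from here.
Cardio Blast starts after Yoga 45 ends; Yoga 45 is clear from here.
Dance Intro starts after Cardio Blast ends.
Every pair is clear; the schedule has no overlaps.

Yes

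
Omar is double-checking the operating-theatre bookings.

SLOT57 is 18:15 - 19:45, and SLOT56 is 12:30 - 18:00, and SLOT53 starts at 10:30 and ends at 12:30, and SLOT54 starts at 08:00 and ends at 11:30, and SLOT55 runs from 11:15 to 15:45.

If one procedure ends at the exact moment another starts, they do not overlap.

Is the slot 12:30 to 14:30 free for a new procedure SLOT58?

SLOT54: ends 11:30 at or before SLOT58 starts 12:30 → clear.
SLOT53: ends 12:30 at or before SLOT58 starts 12:30 → clear.
SLOT55: starts 11:15 before SLOT58 ends 14:30, and ends 15:45 after SLOT58 starts 12:30 → overlap.
SLOT56: starts 12:30 before SLOT58 ends 14:30, and ends 18:00 after SLOT58 starts 12:30 → overlap.
SLOT57: starts 18:15 at or after SLOT58 ends 14:30 → clear.
SLOT58 overlaps SLOT55, SLOT56.

No — it overlaps SLOT55, SLOT56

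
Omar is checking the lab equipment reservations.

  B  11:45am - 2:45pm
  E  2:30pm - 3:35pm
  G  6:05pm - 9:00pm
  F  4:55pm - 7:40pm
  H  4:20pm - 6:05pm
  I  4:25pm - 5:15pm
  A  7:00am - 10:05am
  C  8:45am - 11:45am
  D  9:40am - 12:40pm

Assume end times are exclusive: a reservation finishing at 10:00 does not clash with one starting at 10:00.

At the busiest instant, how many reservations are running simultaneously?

Sweep the timeline, counting +1 at each start and −1 at each end (ends before starts at a tie):
7:00am start A → 1
8:45am start C → 2
9:40am start D → 3
10:05am end A → 2
11:45am end C → 1
11:45am start B → 2
12:40pm end D → 1
2:30pm start E → 2
2:45pm end B → 1
3:35pm end E → 0
4:20pm start H → 1
4:25pm start I → 2
4:55pm start F → 3
5:15pm end I → 2
6:05pm end H → 1
6:05pm start G → 2
7:40pm end F → 1
9:00pm end G → 0
Peak is 3, at 9:40am (A, C, D).

3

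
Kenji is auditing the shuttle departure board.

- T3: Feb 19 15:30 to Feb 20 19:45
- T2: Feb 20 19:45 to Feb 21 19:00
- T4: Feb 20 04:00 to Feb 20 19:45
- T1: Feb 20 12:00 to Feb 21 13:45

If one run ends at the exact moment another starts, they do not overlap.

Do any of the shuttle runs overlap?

Yes

Sorted by start: T3, T4, T1, T2.
T4 starts before T3 ends → T3 and T4 overlap.
That's a conflict, so the schedule is not conflict-free.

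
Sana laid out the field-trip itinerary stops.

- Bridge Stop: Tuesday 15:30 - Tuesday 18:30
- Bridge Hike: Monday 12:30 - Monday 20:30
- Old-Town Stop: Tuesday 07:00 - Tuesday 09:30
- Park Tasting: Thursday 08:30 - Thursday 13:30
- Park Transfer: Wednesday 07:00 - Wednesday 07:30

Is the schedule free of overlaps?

Sorted by start: Bridge Hike, Old-Town Stop, Bridge Stop, Park Transfer, Park Tasting.
Old-Town Stop starts after Bridge Hike ends; Bridge Hike is clear from here.
Bridge Stop starts after Old-Town Stop ends; Old-Town Stop is clear from here.
Park Transfer starts after Bridge Stop ends; Bridge Stop is clear from here.
Park Tasting starts after Park Transfer ends.
Every pair is clear; the schedule has no overlaps.

Yes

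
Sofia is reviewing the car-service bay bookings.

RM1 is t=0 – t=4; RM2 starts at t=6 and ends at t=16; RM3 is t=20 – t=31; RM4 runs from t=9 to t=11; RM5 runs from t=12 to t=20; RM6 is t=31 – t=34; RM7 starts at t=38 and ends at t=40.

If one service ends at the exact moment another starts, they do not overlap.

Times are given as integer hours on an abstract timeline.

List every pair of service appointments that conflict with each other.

RM2 & RM4, RM2 & RM5

Sorted by start: RM1, RM2, RM4, RM5, RM3, RM6, RM7.
RM2 starts after RM1 ends, so RM1 has no further overlaps.
RM4 starts before RM2 ends → RM2 and RM4 overlap.
RM5 starts before RM2 ends → RM2 and RM5 overlap.
RM3 starts after RM2 ends, so RM2 has no further overlaps.
RM5 starts after RM4 ends, so RM4 has no further overlaps.
RM3 starts exactly when RM5 ends (back-to-back, no overlap), so RM5 has no further overlaps.
RM6 starts exactly when RM3 ends (back-to-back, no overlap), so RM3 has no further overlaps.
RM7 starts after RM6 ends.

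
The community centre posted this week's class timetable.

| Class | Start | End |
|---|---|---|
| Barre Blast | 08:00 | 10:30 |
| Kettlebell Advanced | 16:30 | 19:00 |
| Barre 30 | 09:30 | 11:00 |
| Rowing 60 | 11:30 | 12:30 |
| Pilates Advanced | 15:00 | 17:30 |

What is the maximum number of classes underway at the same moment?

Sweep the timeline, counting +1 at each start and −1 at each end (ends before starts at a tie):
08:00 start Barre Blast → 1
09:30 start Barre 30 → 2
10:30 end Barre Blast → 1
11:00 end Barre 30 → 0
11:30 start Rowing 60 → 1
12:30 end Rowing 60 → 0
15:00 start Pilates Advanced → 1
16:30 start Kettlebell Advanced → 2
17:30 end Pilates Advanced → 1
19:00 end Kettlebell Advanced → 0
Peak is 2, at 09:30 (Barre 30, Barre Blast).

2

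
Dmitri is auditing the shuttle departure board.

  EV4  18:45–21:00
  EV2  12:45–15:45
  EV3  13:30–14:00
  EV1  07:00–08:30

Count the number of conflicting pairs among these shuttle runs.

Sorted by start: EV1, EV2, EV3, EV4.
EV2 starts after EV1 ends — done with EV1.
EV3 starts before EV2 ends → EV2 and EV3 overlap.
EV4 starts after EV2 ends.
EV4 starts after EV3 ends.
Overlapping pairs: EV2 & EV3 — 1 in total.

1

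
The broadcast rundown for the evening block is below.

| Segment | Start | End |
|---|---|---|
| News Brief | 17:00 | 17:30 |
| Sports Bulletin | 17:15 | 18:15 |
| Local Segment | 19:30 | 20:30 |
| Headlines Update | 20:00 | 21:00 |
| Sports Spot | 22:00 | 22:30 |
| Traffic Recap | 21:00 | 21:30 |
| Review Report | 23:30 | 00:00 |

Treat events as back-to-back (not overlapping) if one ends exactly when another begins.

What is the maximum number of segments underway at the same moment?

2

Sweep the timeline, counting +1 at each start and −1 at each end (ends before starts at a tie):
17:00 start News Brief → 1
17:15 start Sports Bulletin → 2
17:30 end News Brief → 1
18:15 end Sports Bulletin → 0
19:30 start Local Segment → 1
20:00 start Headlines Update → 2
20:30 end Local Segment → 1
21:00 end Headlines Update → 0
21:00 start Traffic Recap → 1
21:30 end Traffic Recap → 0
22:00 start Sports Spot → 1
22:30 end Sports Spot → 0
23:30 start Review Report → 1
00:00 end Review Report → 0
Peak is 2, at 17:15 (News Brief, Sports Bulletin).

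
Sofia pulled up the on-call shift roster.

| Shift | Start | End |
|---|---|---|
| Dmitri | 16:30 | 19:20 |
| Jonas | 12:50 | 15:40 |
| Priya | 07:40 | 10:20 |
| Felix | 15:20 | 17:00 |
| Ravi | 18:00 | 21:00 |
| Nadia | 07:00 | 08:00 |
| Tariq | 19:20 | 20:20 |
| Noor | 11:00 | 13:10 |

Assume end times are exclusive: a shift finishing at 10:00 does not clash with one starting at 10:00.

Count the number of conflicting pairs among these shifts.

Sorted by start: Nadia, Priya, Noor, Jonas, Felix, Dmitri, Ravi, Tariq.
Priya starts before Nadia ends → Nadia and Priya overlap.
Noor starts after Nadia ends — done with Nadia.
Noor starts after Priya ends — done with Priya.
Jonas starts before Noor ends → Noor and Jonas overlap.
Felix starts after Noor ends — done with Noor.
Felix starts before Jonas ends → Jonas and Felix overlap.
Dmitri starts after Jonas ends — done with Jonas.
Dmitri starts before Felix ends → Felix and Dmitri overlap.
Ravi starts after Felix ends — done with Felix.
Ravi starts before Dmitri ends → Dmitri and Ravi overlap.
Tariq starts exactly when Dmitri ends (back-to-back, no overlap).
Tariq starts before Ravi ends → Ravi and Tariq overlap.
Overlapping pairs: Dmitri & Felix, Dmitri & Ravi, Felix & Jonas, Jonas & Noor, Nadia & Priya, Ravi & Tariq — 6 in total.

6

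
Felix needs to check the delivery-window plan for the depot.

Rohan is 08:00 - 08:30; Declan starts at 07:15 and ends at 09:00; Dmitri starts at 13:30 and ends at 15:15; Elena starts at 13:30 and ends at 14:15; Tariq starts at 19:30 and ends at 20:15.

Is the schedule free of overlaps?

No

Sorted by start: Declan, Rohan, Dmitri, Elena, Tariq.
Rohan starts before Declan ends → Declan and Rohan overlap.
That's a conflict, so the schedule is not conflict-free.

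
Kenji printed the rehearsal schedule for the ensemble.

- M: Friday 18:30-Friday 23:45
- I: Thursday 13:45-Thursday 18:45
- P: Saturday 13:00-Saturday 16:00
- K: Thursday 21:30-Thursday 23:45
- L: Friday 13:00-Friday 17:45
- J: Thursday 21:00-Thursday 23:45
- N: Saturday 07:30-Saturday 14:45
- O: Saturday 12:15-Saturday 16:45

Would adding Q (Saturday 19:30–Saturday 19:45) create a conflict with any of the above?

No — it doesn't clash with anything

I: ends Thursday 18:45 at or before Q starts Saturday 19:30 → clear.
J: ends Thursday 23:45 at or before Q starts Saturday 19:30 → clear.
K: ends Thursday 23:45 at or before Q starts Saturday 19:30 → clear.
L: ends Friday 17:45 at or before Q starts Saturday 19:30 → clear.
M: ends Friday 23:45 at or before Q starts Saturday 19:30 → clear.
N: ends Saturday 14:45 at or before Q starts Saturday 19:30 → clear.
O: ends Saturday 16:45 at or before Q starts Saturday 19:30 → clear.
P: ends Saturday 16:00 at or before Q starts Saturday 19:30 → clear.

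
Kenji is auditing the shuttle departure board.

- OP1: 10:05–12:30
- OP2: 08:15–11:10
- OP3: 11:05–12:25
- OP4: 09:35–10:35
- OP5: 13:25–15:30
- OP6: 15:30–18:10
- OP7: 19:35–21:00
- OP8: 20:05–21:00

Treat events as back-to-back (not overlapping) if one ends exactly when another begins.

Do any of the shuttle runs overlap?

Sorted by start: OP2, OP4, OP1, OP3, OP5, OP6, OP7, OP8.
OP4 starts before OP2 ends → OP2 and OP4 overlap.
That's a conflict, so the schedule is not conflict-free.

Yes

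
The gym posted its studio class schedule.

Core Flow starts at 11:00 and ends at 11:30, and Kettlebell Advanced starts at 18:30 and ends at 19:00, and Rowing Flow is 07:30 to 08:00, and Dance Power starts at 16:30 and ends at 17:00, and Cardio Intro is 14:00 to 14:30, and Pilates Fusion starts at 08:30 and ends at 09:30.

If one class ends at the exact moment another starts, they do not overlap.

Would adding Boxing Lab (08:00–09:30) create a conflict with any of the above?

Rowing Flow: ends 08:00 at or before Boxing Lab starts 08:00 → clear.
Pilates Fusion: starts 08:30 before Boxing Lab ends 09:30, and ends 09:30 after Boxing Lab starts 08:00 → overlap.
Core Flow: starts 11:00 at or after Boxing Lab ends 09:30 → clear.
Cardio Intro: starts 14:00 at or after Boxing Lab ends 09:30 → clear.
Dance Power: starts 16:30 at or after Boxing Lab ends 09:30 → clear.
Kettlebell Advanced: starts 18:30 at or after Boxing Lab ends 09:30 → clear.
Boxing Lab overlaps Pilates Fusion.

Yes — it overlaps Pilates Fusion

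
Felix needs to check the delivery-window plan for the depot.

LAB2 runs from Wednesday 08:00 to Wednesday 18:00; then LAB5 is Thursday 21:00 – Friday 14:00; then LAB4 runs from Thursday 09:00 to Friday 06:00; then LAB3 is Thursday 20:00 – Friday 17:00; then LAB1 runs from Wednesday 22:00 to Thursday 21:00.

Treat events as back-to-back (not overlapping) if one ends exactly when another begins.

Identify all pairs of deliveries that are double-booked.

Sorted by start: LAB2, LAB1, LAB4, LAB3, LAB5.
LAB1 starts after LAB2 ends — done with LAB2.
LAB4 starts before LAB1 ends → LAB1 and LAB4 overlap.
LAB3 starts before LAB1 ends → LAB1 and LAB3 overlap.
LAB5 starts exactly when LAB1 ends (back-to-back, no overlap).
LAB3 starts before LAB4 ends → LAB4 and LAB3 overlap.
LAB5 starts before LAB4 ends → LAB4 and LAB5 overlap.
LAB5 starts before LAB3 ends → LAB3 and LAB5 overlap.

LAB1 & LAB3, LAB1 & LAB4, LAB3 & LAB4, LAB3 & LAB5, LAB4 & LAB5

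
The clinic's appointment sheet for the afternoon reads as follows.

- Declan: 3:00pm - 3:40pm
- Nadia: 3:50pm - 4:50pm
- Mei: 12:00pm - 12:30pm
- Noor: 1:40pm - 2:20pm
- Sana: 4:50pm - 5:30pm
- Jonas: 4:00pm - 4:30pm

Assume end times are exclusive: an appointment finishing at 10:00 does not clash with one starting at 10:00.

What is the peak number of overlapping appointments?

Sort all start/end points and keep a running count:
12:00pm start Mei → 1
12:30pm end Mei → 0
1:40pm start Noor → 1
2:20pm end Noor → 0
3:00pm start Declan → 1
3:40pm end Declan → 0
3:50pm start Nadia → 1
4:00pm start Jonas → 2
4:30pm end Jonas → 1
4:50pm end Nadia → 0
4:50pm start Sana → 1
5:30pm end Sana → 0
Peak is 2, at 4:00pm (Jonas, Nadia).

2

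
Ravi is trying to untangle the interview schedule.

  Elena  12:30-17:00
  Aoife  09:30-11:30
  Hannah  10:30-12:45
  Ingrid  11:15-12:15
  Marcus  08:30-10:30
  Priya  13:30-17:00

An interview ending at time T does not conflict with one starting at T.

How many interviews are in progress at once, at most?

3

Walk through starts and ends in time order (an end at T is processed before a start at T):
08:30 start Marcus → 1
09:30 start Aoife → 2
10:30 end Marcus → 1
10:30 start Hannah → 2
11:15 start Ingrid → 3
11:30 end Aoife → 2
12:15 end Ingrid → 1
12:30 start Elena → 2
12:45 end Hannah → 1
13:30 start Priya → 2
17:00 end Elena → 1
17:00 end Priya → 0
Peak is 3, at 11:15 (Aoife, Hannah, Ingrid).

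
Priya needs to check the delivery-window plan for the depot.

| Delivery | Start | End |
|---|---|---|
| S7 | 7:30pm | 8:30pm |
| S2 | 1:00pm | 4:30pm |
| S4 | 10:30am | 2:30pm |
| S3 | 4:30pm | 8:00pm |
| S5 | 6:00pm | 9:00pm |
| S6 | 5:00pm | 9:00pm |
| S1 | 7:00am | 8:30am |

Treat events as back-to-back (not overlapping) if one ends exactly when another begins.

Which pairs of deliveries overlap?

S2 & S4, S3 & S5, S3 & S6, S3 & S7, S5 & S6, S5 & S7, S6 & S7

Sorted by start: S1, S4, S2, S3, S6, S5, S7.
S4 starts after S1 ends; S1 is clear from here.
S2 starts before S4 ends → S4 and S2 overlap.
S3 starts after S4 ends; S4 is clear from here.
S3 starts exactly when S2 ends (back-to-back, no overlap); S2 is clear from here.
S6 starts before S3 ends → S3 and S6 overlap.
S5 starts before S3 ends → S3 and S5 overlap.
S7 starts before S3 ends → S3 and S7 overlap.
S5 starts before S6 ends → S6 and S5 overlap.
S7 starts before S6 ends → S6 and S7 overlap.
S7 starts before S5 ends → S5 and S7 overlap.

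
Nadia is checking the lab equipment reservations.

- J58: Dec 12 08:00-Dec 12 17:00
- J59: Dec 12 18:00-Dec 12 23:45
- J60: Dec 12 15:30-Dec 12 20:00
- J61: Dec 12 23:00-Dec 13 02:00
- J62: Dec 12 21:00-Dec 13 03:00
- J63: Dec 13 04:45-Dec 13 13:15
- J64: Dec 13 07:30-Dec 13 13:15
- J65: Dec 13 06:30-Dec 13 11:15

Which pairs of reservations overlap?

Sorted by start: J58, J60, J59, J62, J61, J63, J65, J64.
J60 starts before J58 ends → J58 and J60 overlap.
J59 starts after J58 ends — done with J58.
J59 starts before J60 ends → J60 and J59 overlap.
J62 starts after J60 ends — done with J60.
J62 starts before J59 ends → J59 and J62 overlap.
J61 starts before J59 ends → J59 and J61 overlap.
J63 starts after J59 ends — done with J59.
J61 starts before J62 ends → J62 and J61 overlap.
J63 starts after J62 ends — done with J62.
J63 starts after J61 ends — done with J61.
J65 starts before J63 ends → J63 and J65 overlap.
J64 starts before J63 ends → J63 and J64 overlap.
J64 starts before J65 ends → J65 and J64 overlap.

J58 & J60, J59 & J60, J59 & J61, J59 & J62, J61 & J62, J63 & J64, J63 & J65, J64 & J65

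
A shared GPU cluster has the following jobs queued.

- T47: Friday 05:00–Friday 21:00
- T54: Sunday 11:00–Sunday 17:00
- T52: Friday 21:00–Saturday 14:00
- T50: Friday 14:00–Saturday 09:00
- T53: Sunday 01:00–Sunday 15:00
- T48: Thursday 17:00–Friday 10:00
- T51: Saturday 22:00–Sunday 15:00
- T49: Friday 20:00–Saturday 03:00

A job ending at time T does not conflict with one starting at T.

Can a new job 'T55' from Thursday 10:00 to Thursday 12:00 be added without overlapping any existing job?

Yes — the slot is free

T48: starts Thursday 17:00 at or after T55 ends Thursday 12:00 → clear.
T47: starts Friday 05:00 at or after T55 ends Thursday 12:00 → clear.
T50: starts Friday 14:00 at or after T55 ends Thursday 12:00 → clear.
T49: starts Friday 20:00 at or after T55 ends Thursday 12:00 → clear.
T52: starts Friday 21:00 at or after T55 ends Thursday 12:00 → clear.
T51: starts Saturday 22:00 at or after T55 ends Thursday 12:00 → clear.
T53: starts Sunday 01:00 at or after T55 ends Thursday 12:00 → clear.
T54: starts Sunday 11:00 at or after T55 ends Thursday 12:00 → clear.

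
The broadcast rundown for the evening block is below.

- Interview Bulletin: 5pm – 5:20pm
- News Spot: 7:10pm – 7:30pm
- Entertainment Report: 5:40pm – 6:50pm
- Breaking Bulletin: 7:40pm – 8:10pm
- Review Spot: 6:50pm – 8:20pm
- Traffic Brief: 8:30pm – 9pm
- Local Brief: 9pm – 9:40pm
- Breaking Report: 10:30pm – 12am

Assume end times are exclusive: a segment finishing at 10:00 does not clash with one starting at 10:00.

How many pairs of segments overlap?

Sorted by start: Interview Bulletin, Entertainment Report, Review Spot, News Spot, Breaking Bulletin, Traffic Brief, Local Brief, Breaking Report.
Entertainment Report starts after Interview Bulletin ends, so Interview Bulletin has no further overlaps.
Review Spot starts exactly when Entertainment Report ends (back-to-back, no overlap), so Entertainment Report has no further overlaps.
News Spot starts before Review Spot ends → Review Spot and News Spot overlap.
Breaking Bulletin starts before Review Spot ends → Review Spot and Breaking Bulletin overlap.
Traffic Brief starts after Review Spot ends, so Review Spot has no further overlaps.
Breaking Bulletin starts after News Spot ends, so News Spot has no further overlaps.
Traffic Brief starts after Breaking Bulletin ends, so Breaking Bulletin has no further overlaps.
Local Brief starts exactly when Traffic Brief ends (back-to-back, no overlap), so Traffic Brief has no further overlaps.
Breaking Report starts after Local Brief ends.
Overlapping pairs: Breaking Bulletin & Review Spot, News Spot & Review Spot — 2 in total.

2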